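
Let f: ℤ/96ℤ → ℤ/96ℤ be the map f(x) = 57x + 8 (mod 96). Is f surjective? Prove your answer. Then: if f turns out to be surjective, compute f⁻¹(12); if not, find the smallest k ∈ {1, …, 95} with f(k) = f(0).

32

Since gcd(57, 96) = 3, we have 57x ≡ 0 (mod 3) for all x, so f(x) ≡ 2 (mod 3).
But 0 ≢ 2 (mod 3), so 0 ∈ ℤ/96ℤ has no preimage. Therefore f is not surjective.
Since f is not surjective, we find the least positive k with f(k) = f(0): this means 57k ≡ 0 (mod 96), i.e. 96 ∣ 57k. Since gcd(57, 96) = 3, dividing through by 3 this holds exactly when 32 ∣ 19k, and as gcd(19, 32) = 1, exactly when 32 ∣ k.
The smallest positive such k is 32.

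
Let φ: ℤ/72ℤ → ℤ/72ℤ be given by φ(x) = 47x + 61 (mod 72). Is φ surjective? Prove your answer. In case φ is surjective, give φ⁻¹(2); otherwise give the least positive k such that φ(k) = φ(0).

Recall: surjectivity means every element of the codomain has a preimage under φ.
Since gcd(47, 72) = 1, 47 is invertible modulo 72. Euclid's algorithm: 72 = 1·47 + 25, 47 = 1·25 + 22, 25 = 1·22 + 3, 22 = 7·3 + 1; back-substituting gives 1 = 23·47 − 15·72, so 47⁻¹ ≡ 23 (mod 72).
For any y ∈ ℤ/72ℤ, x = 23(y − 61) mod 72 satisfies φ(x) = 47·23(y − 61) + 61 ≡ y (since 47·23 ≡ 1 mod 72). So every y has a preimage.
Hence φ is surjective.
Since φ is surjective, we compute φ⁻¹(2): solve 47x + 61 ≡ 2 (mod 72), i.e. 47x ≡ 13 (mod 72).
Multiplying by 47⁻¹ = 23 gives x ≡ 23·13 = 299 = 4·72 + 11 ≡ 11 (mod 72).
Check: φ(11) = 47·11 + 61 = 578 = 8·72 + 2 ≡ 2 (mod 72).

11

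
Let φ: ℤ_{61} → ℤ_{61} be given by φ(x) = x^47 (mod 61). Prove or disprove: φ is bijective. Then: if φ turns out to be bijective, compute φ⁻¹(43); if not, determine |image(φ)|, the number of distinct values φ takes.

30

Since 61 is prime, the nonzero elements of ℤ_{61} form a cyclic group of order 60.
As gcd(47, 60) = 1, raising to the 47th power is a bijection on this group: if a^47 ≡ b^47 then (ab^{−1})^47 = 1, and the only element of order dividing gcd(47, 60) = 1 is 1, so a = b.
With φ(0) = 0 this makes φ injective on all of ℤ_{61}, hence bijective (finite equal-size domain and codomain). In particular φ is bijective.
Since φ is bijective, we find the preimage of 43. The inverse of x ↦ x^47 on (ℤ_{61})^× is x ↦ x^23, because 47·23 = 1081 = 18·60 + 1 ≡ 1 (mod 60) and x^{60} = 1 for x ≠ 0 (Fermat). So φ⁻¹(43) = 43^23 mod 61.
Repeated squaring mod 61: 43^1 ≡ 43, 43^2 ≡ 43² = 1849 ≡ 19, 43^4 ≡ 19² = 361 ≡ 56, 43^8 ≡ 56² = 3136 ≡ 25, 43^16 ≡ 25² = 625 ≡ 15. Since 23 = 16 + 4 + 2 + 1, 43^23 ≡ 15·56·19·43: 15·56 = 840 ≡ 47, then 47·19 = 893 ≡ 39, then 39·43 = 1677 ≡ 30. So 43^23 ≡ 30 (mod 61).
Hence φ⁻¹(43) = 30.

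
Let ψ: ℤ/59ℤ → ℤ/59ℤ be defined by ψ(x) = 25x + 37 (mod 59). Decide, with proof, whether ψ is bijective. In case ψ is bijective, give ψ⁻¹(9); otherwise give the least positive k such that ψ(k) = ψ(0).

Suppose ψ(u) = ψ(v) in ℤ/59ℤ. Then 25u + 37 ≡ 25v + 37 (mod 59), therefore 25(u − v) ≡ 0 (mod 59).
Since gcd(25, 59) = 1, 25 is invertible modulo 59, so u − v ≡ 0 (mod 59), i.e. u = v.
We now compute 25⁻¹ mod 59 explicitly. Euclid's algorithm: 59 = 2·25 + 9, 25 = 2·9 + 7, 9 = 1·7 + 2, 7 = 3·2 + 1; back-substituting gives 1 = 26·25 − 11·59, so 25⁻¹ ≡ 26 (mod 59).
For any y ∈ ℤ/59ℤ, x = 26(y − 37) mod 59 satisfies ψ(x) = 25·26(y − 37) + 37 ≡ y (since 25·26 ≡ 1 mod 59). So every y has a preimage.
Therefore ψ is bijective.
Since ψ is bijective, we compute ψ⁻¹(9): solve 25x + 37 ≡ 9 (mod 59), i.e. 25x ≡ 31 (mod 59).
Multiplying by 25⁻¹ = 26 gives x ≡ 26·31 = 806 = 13·59 + 39 ≡ 39 (mod 59).
Check: ψ(39) = 25·39 + 37 = 1012 = 17·59 + 9 ≡ 9 (mod 59).

39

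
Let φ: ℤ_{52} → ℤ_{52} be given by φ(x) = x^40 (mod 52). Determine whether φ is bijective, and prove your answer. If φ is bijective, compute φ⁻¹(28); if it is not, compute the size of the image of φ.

φ(1) = 1^40 = 1.
φ(5): Repeated squaring mod 52: 5^1 ≡ 5, 5^2 ≡ 5² = 25, 5^4 ≡ 25² = 625 ≡ 1, 5^8 ≡ 1² = 1, 5^16 ≡ 1² = 1, 5^32 ≡ 1² = 1. Since 40 = 32 + 8, 5^40 ≡ 1·1: 1·1 = 1. So 5^40 ≡ 1 (mod 52).
So φ(1) = φ(5) = 1 while 1 ≠ 5, so φ is not injective, hence not bijective.
Since φ is not bijective, we determine |image(φ)|. Computing x^40 mod 52 for each x (by repeated squaring, reducing mod 52 at every step), the values φ(0), φ(1), …, φ(51) are: 0, 1, 16, 29, 48, 1, 48, 9, 40, 9, 16, 29, 40, 13, 40, 29, 16, 9, 40, 9, 48, 1, 48, 29, 16, 1, 0, 1, 16, 29, 48, 1, 48, 9, 40, 9, 16, 29, 40, 13, 40, 29, 16, 9, 40, 9, 48, 1, 48, 29, 16, 1.
The distinct values are {0, 1, 9, 13, 16, 29, 40, 48}; there are 8 of them.

8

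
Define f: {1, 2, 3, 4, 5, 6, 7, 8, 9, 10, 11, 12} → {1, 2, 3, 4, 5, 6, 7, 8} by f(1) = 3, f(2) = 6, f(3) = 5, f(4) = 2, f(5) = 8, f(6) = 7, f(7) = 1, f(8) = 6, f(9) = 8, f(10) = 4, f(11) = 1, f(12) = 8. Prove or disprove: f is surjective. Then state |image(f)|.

8

Every element of the codomain has a preimage: 1 = f(7), 2 = f(4), 3 = f(1), 4 = f(10), 5 = f(3), 6 = f(2), 7 = f(6), 8 = f(5).
So f is surjective.
The image of f is {1, 2, 3, 4, 5, 6, 7, 8}, which has 8 elements.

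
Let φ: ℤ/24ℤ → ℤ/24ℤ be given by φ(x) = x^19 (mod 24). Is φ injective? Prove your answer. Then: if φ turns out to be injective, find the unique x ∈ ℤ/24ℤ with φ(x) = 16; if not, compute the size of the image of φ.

φ(0) = 0^19 = 0.
φ(6): Repeated squaring mod 24: 6^1 ≡ 6, 6^2 ≡ 6² = 36 ≡ 12, 6^4 ≡ 12² = 144 ≡ 0, 6^8 ≡ 0² = 0, 6^16 ≡ 0² = 0. Since 19 = 16 + 2 + 1, 6^19 ≡ 0·12·6: 0·12 = 0, then 0·6 = 0. So 6^19 ≡ 0 (mod 24).
So φ(0) = φ(6) = 0 while 0 ≠ 6, therefore φ is not injective.
Since φ is not injective, we determine |image(φ)|. Computing x^19 mod 24 for each x (by repeated squaring, reducing mod 24 at every step), the values φ(0), φ(1), …, φ(23) are: 0, 1, 8, 3, 16, 5, 0, 7, 8, 9, 16, 11, 0, 13, 8, 15, 16, 17, 0, 19, 8, 21, 16, 23.
The distinct values are {0, 1, 3, 5, 7, 8, 9, 11, 13, 15, 16, 17, 19, 21, 23}; there are 15 of them.

15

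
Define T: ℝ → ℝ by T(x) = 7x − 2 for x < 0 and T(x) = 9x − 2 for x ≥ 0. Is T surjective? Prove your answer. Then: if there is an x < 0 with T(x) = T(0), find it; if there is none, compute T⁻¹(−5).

Both pieces are strictly increasing (slopes 7 and 9), so each is injective on its own interval.
The left piece maps (−∞, 0) onto (−∞, −2); the right piece maps [0, ∞) onto [−2, ∞).
These images together cover ℝ, so T is surjective.
Because the two images are disjoint, no x < 0 has T(x) = T(0), so we compute T⁻¹(−5): −5 lies in (−∞, −2), so solve 7x − 2 = −5: x = (−5 + 2)/7 = −3/7.

-3/7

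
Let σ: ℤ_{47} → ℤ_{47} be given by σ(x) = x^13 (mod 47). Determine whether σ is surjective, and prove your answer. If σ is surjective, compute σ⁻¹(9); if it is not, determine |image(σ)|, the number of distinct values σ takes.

Since 47 is prime, the nonzero elements of ℤ_{47} form a cyclic group of order 46.
As gcd(13, 46) = 1, raising to the 13th power is a bijection on this group: if a^13 ≡ b^13 then (ab^{−1})^13 = 1, and the only element of order dividing gcd(13, 46) = 1 is 1, so a = b.
With σ(0) = 0 this makes σ injective on all of ℤ_{47}, hence bijective (finite equal-size domain and codomain). In particular σ is surjective.
Since σ is surjective, we find the preimage of 9. The inverse of x ↦ x^13 on (ℤ_{47})^× is x ↦ x^39, because 13·39 = 507 = 11·46 + 1 ≡ 1 (mod 46) and x^{46} = 1 for x ≠ 0 (Fermat). So σ⁻¹(9) = 9^39 mod 47.
Repeated squaring mod 47: 9^1 ≡ 9, 9^2 ≡ 9² = 81 ≡ 34, 9^4 ≡ 34² = 1156 ≡ 28, 9^8 ≡ 28² = 784 ≡ 32, 9^16 ≡ 32² = 1024 ≡ 37, 9^32 ≡ 37² = 1369 ≡ 6. Since 39 = 32 + 4 + 2 + 1, 9^39 ≡ 6·28·34·9: 6·28 = 168 ≡ 27, then 27·34 = 918 ≡ 25, then 25·9 = 225 ≡ 37. So 9^39 ≡ 37 (mod 47).
Hence σ⁻¹(9) = 37.

37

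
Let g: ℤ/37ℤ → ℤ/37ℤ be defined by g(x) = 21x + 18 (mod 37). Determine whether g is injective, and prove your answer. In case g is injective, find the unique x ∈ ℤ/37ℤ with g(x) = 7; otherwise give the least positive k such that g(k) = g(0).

3

By definition, g is injective when g(a) = g(b) forces a = b.
If g(a) = g(b), then 21a ≡ 21b (mod 37). Because gcd(21, 37) = 1, we may cancel 21 to get a ≡ b (mod 37).
Thus g is injective.
We now compute 21⁻¹ mod 37 explicitly. Euclid's algorithm: 37 = 1·21 + 16, 21 = 1·16 + 5, 16 = 3·5 + 1; back-substituting gives 1 = 30·21 − 17·37, so 21⁻¹ ≡ 30 (mod 37).
Since g is injective, we find g⁻¹(7): we need 21x ≡ 7 − 18 ≡ 26 (mod 37). Using 21⁻¹ = 30: x ≡ 30·26 = 780 = 21·37 + 3, so x = 3.
Check: g(3) = 21·3 + 18 = 81 = 2·37 + 7 ≡ 7 (mod 37).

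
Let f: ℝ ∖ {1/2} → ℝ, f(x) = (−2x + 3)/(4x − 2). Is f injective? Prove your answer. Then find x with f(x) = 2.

7/10

Suppose f(a) = f(b). Cross-multiplying: (−2a + 3)(4b − 2) = (−2b + 3)(4a − 2).
Expanding both sides and cancelling the symmetric terms leaves −8·(a − b) = 0. Since −8 ≠ 0, a = b. So f is injective.
Solving f(x) = 2: cross-multiplying gives −2x + 3 = 2(4x − 2), which rearranges to −10x = −7, so x = 7/10.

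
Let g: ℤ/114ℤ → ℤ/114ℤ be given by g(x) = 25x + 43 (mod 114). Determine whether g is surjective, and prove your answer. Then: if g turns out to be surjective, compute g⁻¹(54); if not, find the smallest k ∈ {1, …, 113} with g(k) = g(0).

Since gcd(25, 114) = 1, 25 is invertible modulo 114. Euclid's algorithm: 114 = 4·25 + 14, 25 = 1·14 + 11, 14 = 1·11 + 3, 11 = 3·3 + 2, 3 = 1·2 + 1; back-substituting gives 1 = 73·25 − 16·114, so 25⁻¹ ≡ 73 (mod 114).
For any y ∈ ℤ/114ℤ, x = 73(y − 43) mod 114 satisfies g(x) = 25·73(y − 43) + 43 ≡ y (since 25·73 ≡ 1 mod 114). So every y has a preimage.
Therefore g is surjective.
Since g is surjective, we compute g⁻¹(54): solve 25x + 43 ≡ 54 (mod 114), i.e. 25x ≡ 11 (mod 114).
Multiplying by 25⁻¹ = 73 gives x ≡ 73·11 = 803 = 7·114 + 5 ≡ 5 (mod 114).
Check: g(5) = 25·5 + 43 = 168 = 1·114 + 54 ≡ 54 (mod 114).

5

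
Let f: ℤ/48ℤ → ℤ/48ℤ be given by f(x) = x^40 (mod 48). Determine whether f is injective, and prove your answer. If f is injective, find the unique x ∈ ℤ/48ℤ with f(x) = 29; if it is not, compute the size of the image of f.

4

f(2): Repeated squaring mod 48: 2^1 ≡ 2, 2^2 ≡ 2² = 4, 2^4 ≡ 4² = 16, 2^8 ≡ 16² = 256 ≡ 16, 2^16 ≡ 16² = 256 ≡ 16, 2^32 ≡ 16² = 256 ≡ 16. Since 40 = 32 + 8, 2^40 ≡ 16·16: 16·16 = 256 ≡ 16. So 2^40 ≡ 16 (mod 48).
f(4): Repeated squaring mod 48: 4^1 ≡ 4, 4^2 ≡ 4² = 16, 4^4 ≡ 16² = 256 ≡ 16, 4^8 ≡ 16² = 256 ≡ 16, 4^16 ≡ 16² = 256 ≡ 16, 4^32 ≡ 16² = 256 ≡ 16. Since 40 = 32 + 8, 4^40 ≡ 16·16: 16·16 = 256 ≡ 16. So 4^40 ≡ 16 (mod 48).
So f(2) = f(4) = 16 while 2 ≠ 4, hence f is not injective.
Since f is not injective, we determine |image(f)|. Computing x^40 mod 48 for each x (by repeated squaring, reducing mod 48 at every step), the values f(0), f(1), …, f(47) are: 0, 1, 16, 33, 16, 1, 0, 1, 16, 33, 16, 1, 0, 1, 16, 33, 16, 1, 0, 1, 16, 33, 16, 1, 0, 1, 16, 33, 16, 1, 0, 1, 16, 33, 16, 1, 0, 1, 16, 33, 16, 1, 0, 1, 16, 33, 16, 1.
The distinct values are {0, 1, 16, 33}; there are 4 of them.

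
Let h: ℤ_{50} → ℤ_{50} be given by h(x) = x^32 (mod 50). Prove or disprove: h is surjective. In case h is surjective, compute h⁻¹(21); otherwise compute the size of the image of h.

12

h(1) = 1^32 = 1.
h(7): Repeated squaring mod 50: 7^1 ≡ 7, 7^2 ≡ 7² = 49, 7^4 ≡ 49² = 2401 ≡ 1, 7^8 ≡ 1² = 1, 7^16 ≡ 1² = 1, 7^32 ≡ 1² = 1. So 7^32 ≡ 1 (mod 50).
So h(1) = h(7) = 1 while 1 ≠ 7, so h is not injective.
A non-injective map from the 50-element set ℤ_{50} to itself takes at most 49 distinct values, so it cannot be surjective. Hence h is not surjective.
Since h is not surjective, we determine |image(h)|. Computing x^32 mod 50 for each x (by repeated squaring, reducing mod 50 at every step), the values h(0), h(1), …, h(49) are: 0, 1, 46, 41, 16, 25, 36, 1, 36, 31, 0, 21, 6, 31, 46, 25, 6, 11, 26, 11, 0, 41, 16, 21, 26, 25, 26, 21, 16, 41, 0, 11, 26, 11, 6, 25, 46, 31, 6, 21, 0, 31, 36, 1, 36, 25, 16, 41, 46, 1.
The distinct values are {0, 1, 6, 11, 16, 21, 25, 26, 31, 36, 41, 46}; there are 12 of them.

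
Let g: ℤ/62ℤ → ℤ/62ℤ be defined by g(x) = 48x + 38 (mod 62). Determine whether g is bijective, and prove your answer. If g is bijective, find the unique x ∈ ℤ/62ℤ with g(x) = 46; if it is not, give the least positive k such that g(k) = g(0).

31

We have gcd(48, 62) = 2 > 1. Taking u = 0 and v = 31: g(0) = 38 and g(31) = 48·31 + 38 = 1526 ≡ 38 (mod 62).
So g(0) = g(31) while 0 ≠ 31, thus g is not injective, hence not bijective.
Since g is not bijective, we find the least positive k with g(k) = g(0): this means 48k ≡ 0 (mod 62), i.e. 62 ∣ 48k. Since gcd(48, 62) = 2, dividing through by 2 this holds exactly when 31 ∣ 24k, and as gcd(24, 31) = 1, exactly when 31 ∣ k.
The smallest positive such k is 31.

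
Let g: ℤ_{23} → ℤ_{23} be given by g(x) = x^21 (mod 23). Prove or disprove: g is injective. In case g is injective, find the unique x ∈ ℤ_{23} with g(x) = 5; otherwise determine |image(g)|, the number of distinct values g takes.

14

Since 23 is prime, the nonzero elements of ℤ_{23} form a cyclic group of order 22.
As gcd(21, 22) = 1, raising to the 21st power is a bijection on this group: if a^21 ≡ b^21 then (ab^{−1})^21 = 1, and the only element of order dividing gcd(21, 22) = 1 is 1, so a = b.
With g(0) = 0 this makes g injective on all of ℤ_{23}, hence bijective (finite equal-size domain and codomain). In particular g is injective.
Since g is injective, we find the preimage of 5. The inverse of x ↦ x^21 on (ℤ_{23})^× is x ↦ x^21, because 21·21 = 441 = 20·22 + 1 ≡ 1 (mod 22) and x^{22} = 1 for x ≠ 0 (Fermat). So g⁻¹(5) = 5^21 mod 23.
Repeated squaring mod 23: 5^1 ≡ 5, 5^2 ≡ 5² = 25 ≡ 2, 5^4 ≡ 2² = 4, 5^8 ≡ 4² = 16, 5^16 ≡ 16² = 256 ≡ 3. Since 21 = 16 + 4 + 1, 5^21 ≡ 3·4·5: 3·4 = 12, then 12·5 = 60 ≡ 14. So 5^21 ≡ 14 (mod 23).
Hence g⁻¹(5) = 14.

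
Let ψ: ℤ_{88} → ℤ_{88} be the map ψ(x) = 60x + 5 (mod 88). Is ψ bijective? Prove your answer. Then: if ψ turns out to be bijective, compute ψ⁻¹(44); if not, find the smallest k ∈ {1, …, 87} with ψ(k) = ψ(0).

22

We have gcd(60, 88) = 4 > 1. Taking a = 0 and b = 22: ψ(0) = 5 and ψ(22) = 60·22 + 5 = 1325 ≡ 5 (mod 88).
So ψ(0) = ψ(22) while 0 ≠ 22, therefore ψ is not injective, hence not bijective.
Since ψ is not bijective, we find the least positive k with ψ(k) = ψ(0): this means 60k ≡ 0 (mod 88), i.e. 88 ∣ 60k. Since gcd(60, 88) = 4, dividing through by 4 this holds exactly when 22 ∣ 15k, and as gcd(15, 22) = 1, exactly when 22 ∣ k.
The smallest positive such k is 22.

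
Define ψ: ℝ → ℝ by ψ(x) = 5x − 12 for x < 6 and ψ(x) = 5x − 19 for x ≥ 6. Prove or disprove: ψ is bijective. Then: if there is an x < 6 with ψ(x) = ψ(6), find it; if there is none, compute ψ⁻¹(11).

23/5

Both pieces are strictly increasing (slopes 5 and 5), so each is injective on its own interval.
The left piece maps (−∞, 6) onto (−∞, 18); the right piece maps [6, ∞) onto [11, ∞).
These images overlap. In particular ψ(6) = 11 (right piece), and solving 5x − 12 = 11 on the left piece gives x = 23/5 < 6.
So ψ(23/5) = ψ(6) with 23/5 ≠ 6, and ψ is not injective, hence not bijective. This x = 23/5 is the requested value below 6.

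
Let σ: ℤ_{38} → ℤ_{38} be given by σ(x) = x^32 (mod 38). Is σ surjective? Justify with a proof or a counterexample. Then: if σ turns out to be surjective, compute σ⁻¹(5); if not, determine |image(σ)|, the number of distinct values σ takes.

σ(18): Repeated squaring mod 38: 18^1 ≡ 18, 18^2 ≡ 18² = 324 ≡ 20, 18^4 ≡ 20² = 400 ≡ 20, 18^8 ≡ 20² = 400 ≡ 20, 18^16 ≡ 20² = 400 ≡ 20, 18^32 ≡ 20² = 400 ≡ 20. So 18^32 ≡ 20 (mod 38).
σ(20): Repeated squaring mod 38: 20^1 ≡ 20, 20^2 ≡ 20² = 400 ≡ 20, 20^4 ≡ 20² = 400 ≡ 20, 20^8 ≡ 20² = 400 ≡ 20, 20^16 ≡ 20² = 400 ≡ 20, 20^32 ≡ 20² = 400 ≡ 20. So 20^32 ≡ 20 (mod 38).
So σ(18) = σ(20) = 20 while 18 ≠ 20, thus σ is not injective.
A non-injective map from the 38-element set ℤ_{38} to itself takes at most 37 distinct values, so it cannot be surjective. Therefore σ is not surjective.
Since σ is not surjective, we determine |image(σ)|. Computing x^32 mod 38 for each x (by repeated squaring, reducing mod 38 at every step), the values σ(0), σ(1), …, σ(37) are: 0, 1, 6, 23, 36, 9, 24, 11, 26, 35, 16, 7, 30, 5, 28, 17, 4, 25, 20, 19, 20, 25, 4, 17, 28, 5, 30, 7, 16, 35, 26, 11, 24, 9, 36, 23, 6, 1.
The distinct values are {0, 1, 4, 5, 6, 7, 9, 11, 16, 17, 19, 20, 23, 24, 25, 26, 28, 30, 35, 36}; there are 20 of them.

20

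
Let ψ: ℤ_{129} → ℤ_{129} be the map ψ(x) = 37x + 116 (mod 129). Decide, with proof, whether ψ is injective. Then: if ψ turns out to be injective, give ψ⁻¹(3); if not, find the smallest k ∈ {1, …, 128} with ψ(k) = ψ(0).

112

If ψ(u) = ψ(v), then 37u ≡ 37v (mod 129). Because gcd(37, 129) = 1, we may cancel 37 to get u ≡ v (mod 129).
Hence ψ is injective.
We now compute 37⁻¹ mod 129 explicitly. Euclid's algorithm: 129 = 3·37 + 18, 37 = 2·18 + 1; back-substituting gives 1 = 7·37 − 2·129, so 37⁻¹ ≡ 7 (mod 129).
Since ψ is injective, we find ψ⁻¹(3): we need 37x ≡ 3 − 116 ≡ 16 (mod 129). Using 37⁻¹ = 7: x ≡ 7·16 = 112, so x = 112.
Check: ψ(112) = 37·112 + 116 = 4260 = 33·129 + 3 ≡ 3 (mod 129).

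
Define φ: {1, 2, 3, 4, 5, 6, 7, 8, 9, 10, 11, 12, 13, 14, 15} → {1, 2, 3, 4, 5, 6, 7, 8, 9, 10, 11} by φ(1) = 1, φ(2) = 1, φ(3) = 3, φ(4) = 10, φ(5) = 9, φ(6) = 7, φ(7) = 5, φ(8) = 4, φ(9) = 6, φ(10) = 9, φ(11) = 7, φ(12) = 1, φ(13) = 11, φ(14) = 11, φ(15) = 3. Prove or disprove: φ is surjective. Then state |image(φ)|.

9

No element maps to 2, so φ is not surjective.
The image of φ is {1, 3, 4, 5, 6, 7, 9, 10, 11}, which has 9 elements.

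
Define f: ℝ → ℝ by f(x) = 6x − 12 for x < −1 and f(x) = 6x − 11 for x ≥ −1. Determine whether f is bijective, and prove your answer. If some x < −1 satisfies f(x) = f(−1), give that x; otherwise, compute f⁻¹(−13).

-1/3

Both pieces are strictly increasing (slopes 6 and 6), so each is injective on its own interval.
The left piece maps (−∞, −1) onto (−∞, −18); the right piece maps [−1, ∞) onto [−17, ∞).
The images leave a gap (−18 has no preimage), so f is not surjective, hence not bijective.
Because the two images are disjoint, no x < −1 has f(x) = f(−1), so we compute f⁻¹(−13): −13 lies in [−17, ∞), so solve 6x − 11 = −13: x = (−13 + 11)/6 = −1/3.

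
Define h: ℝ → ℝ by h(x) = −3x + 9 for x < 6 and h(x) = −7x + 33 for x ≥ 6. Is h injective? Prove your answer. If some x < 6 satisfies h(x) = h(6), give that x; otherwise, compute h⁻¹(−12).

Both pieces are strictly decreasing (slopes −3 and −7), so each is injective on its own interval.
The left piece maps (−∞, 6) onto (−9, ∞); the right piece maps [6, ∞) onto (−∞, −9].
These images are disjoint, so no value is attained by both pieces. So h is injective.
Because the two images are disjoint, no x < 6 has h(x) = h(6), so we compute h⁻¹(−12): −12 lies in (−∞, −9], so solve −7x + 33 = −12: x = (−12 − 33)/(−7) = 45/7.

45/7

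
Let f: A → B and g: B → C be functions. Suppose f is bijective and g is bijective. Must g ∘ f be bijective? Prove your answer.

bijective

Injectivity: if g(f(x_1)) = g(f(x_2)) then f(x_1) = f(x_2) (g injective) so x_1 = x_2 (f injective).
Surjectivity: for c ∈ C pick b with g(b) = c, then a with f(a) = b; then (g ∘ f)(a) = c.
Therefore g ∘ f is bijective.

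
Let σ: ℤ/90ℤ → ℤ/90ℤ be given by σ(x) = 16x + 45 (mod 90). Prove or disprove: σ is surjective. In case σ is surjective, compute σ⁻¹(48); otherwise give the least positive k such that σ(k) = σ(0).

Recall: σ is surjective if every y in the codomain equals σ(x) for some x in the domain.
Since gcd(16, 90) = 2, we have 16x ≡ 0 (mod 2) for all x, so σ(x) ≡ 1 (mod 2).
But 0 ≢ 1 (mod 2), so 0 ∈ ℤ/90ℤ has no preimage. Hence σ is not surjective.
Since σ is not surjective, we find the least positive k with σ(k) = σ(0): this means 16k ≡ 0 (mod 90), i.e. 90 ∣ 16k. Since gcd(16, 90) = 2, dividing through by 2 this holds exactly when 45 ∣ 8k, and as gcd(8, 45) = 1, exactly when 45 ∣ k.
The smallest positive such k is 45.

45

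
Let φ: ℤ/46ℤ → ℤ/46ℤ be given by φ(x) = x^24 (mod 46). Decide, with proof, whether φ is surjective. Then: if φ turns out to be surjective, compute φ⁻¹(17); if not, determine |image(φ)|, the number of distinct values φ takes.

φ(22): Repeated squaring mod 46: 22^1 ≡ 22, 22^2 ≡ 22² = 484 ≡ 24, 22^4 ≡ 24² = 576 ≡ 24, 22^8 ≡ 24² = 576 ≡ 24, 22^16 ≡ 24² = 576 ≡ 24. Since 24 = 16 + 8, 22^24 ≡ 24·24: 24·24 = 576 ≡ 24. So 22^24 ≡ 24 (mod 46).
φ(24): Repeated squaring mod 46: 24^1 ≡ 24, 24^2 ≡ 24² = 576 ≡ 24, 24^4 ≡ 24² = 576 ≡ 24, 24^8 ≡ 24² = 576 ≡ 24, 24^16 ≡ 24² = 576 ≡ 24. Since 24 = 16 + 8, 24^24 ≡ 24·24: 24·24 = 576 ≡ 24. So 24^24 ≡ 24 (mod 46).
So φ(22) = φ(24) = 24 while 22 ≠ 24, so φ is not injective.
A non-injective map from the 46-element set ℤ/46ℤ to itself takes at most 45 distinct values, so it cannot be surjective. Thus φ is not surjective.
Since φ is not surjective, we determine |image(φ)|. Computing x^24 mod 46 for each x (by repeated squaring, reducing mod 46 at every step), the values φ(0), φ(1), …, φ(45) are: 0, 1, 4, 9, 16, 25, 36, 3, 18, 35, 8, 29, 6, 31, 12, 41, 26, 13, 2, 39, 32, 27, 24, 23, 24, 27, 32, 39, 2, 13, 26, 41, 12, 31, 6, 29, 8, 35, 18, 3, 36, 25, 16, 9, 4, 1.
The distinct values are {0, 1, 2, 3, 4, 6, 8, 9, 12, 13, 16, 18, 23, 24, 25, 26, 27, 29, 31, 32, 35, 36, 39, 41}; there are 24 of them.

24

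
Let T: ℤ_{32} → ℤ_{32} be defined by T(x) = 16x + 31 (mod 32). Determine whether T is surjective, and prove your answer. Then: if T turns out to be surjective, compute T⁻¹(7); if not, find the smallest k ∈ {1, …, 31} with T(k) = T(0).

Since gcd(16, 32) = 16, we have 16x ≡ 0 (mod 16) for all x, so T(x) ≡ 15 (mod 16).
But 0 ≢ 15 (mod 16), so 0 ∈ ℤ_{32} has no preimage. Thus T is not surjective.
Since T is not surjective, we find the least positive k with T(k) = T(0): this means 16k ≡ 0 (mod 32), i.e. 32 ∣ 16k. Since gcd(16, 32) = 16, dividing through by 16 this holds exactly when 2 ∣ k.
The smallest positive such k is 2.

2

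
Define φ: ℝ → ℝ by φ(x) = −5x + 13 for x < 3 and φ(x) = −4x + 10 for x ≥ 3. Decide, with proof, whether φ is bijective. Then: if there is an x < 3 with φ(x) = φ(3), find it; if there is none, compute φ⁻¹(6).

7/5

Both pieces are strictly decreasing (slopes −5 and −4), so each is injective on its own interval.
The left piece maps (−∞, 3) onto (−2, ∞); the right piece maps [3, ∞) onto (−∞, −2].
Since −2 = −2, the images partition ℝ: φ is injective and surjective, hence bijective.
Because the two images are disjoint, no x < 3 has φ(x) = φ(3), so we compute φ⁻¹(6): 6 lies in (−2, ∞), so solve −5x + 13 = 6: x = (6 − 13)/(−5) = 7/5.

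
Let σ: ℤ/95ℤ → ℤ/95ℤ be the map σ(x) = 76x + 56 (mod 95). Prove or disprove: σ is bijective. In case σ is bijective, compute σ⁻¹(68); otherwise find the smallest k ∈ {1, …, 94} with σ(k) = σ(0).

5

We have gcd(76, 95) = 19 > 1. Taking u = 0 and v = 5: σ(0) = 56 and σ(5) = 76·5 + 56 = 436 ≡ 56 (mod 95).
So σ(0) = σ(5) while 0 ≠ 5, therefore σ is not injective, hence not bijective.
Since σ is not bijective, we find the least positive k with σ(k) = σ(0): this means 76k ≡ 0 (mod 95), i.e. 95 ∣ 76k. Since gcd(76, 95) = 19, dividing through by 19 this holds exactly when 5 ∣ 4k, and as gcd(4, 5) = 1, exactly when 5 ∣ k.
The smallest positive such k is 5.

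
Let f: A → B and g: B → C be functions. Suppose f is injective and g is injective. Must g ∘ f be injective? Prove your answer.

injective

Suppose (g ∘ f)(s) = (g ∘ f)(t), i.e. g(f(s)) = g(f(t)).
Since g is injective, f(s) = f(t). Since f is injective, s = t. So g ∘ f is injective.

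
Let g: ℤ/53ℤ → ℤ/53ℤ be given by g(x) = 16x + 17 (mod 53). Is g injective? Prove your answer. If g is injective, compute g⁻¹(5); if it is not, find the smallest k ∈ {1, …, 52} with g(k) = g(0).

Suppose g(s) = g(t) in ℤ/53ℤ. Then 16s + 17 ≡ 16t + 17 (mod 53), thus 16(s − t) ≡ 0 (mod 53).
Since gcd(16, 53) = 1, 16 is invertible modulo 53, therefore s − t ≡ 0 (mod 53), i.e. s = t.
Thus g is injective.
We now compute 16⁻¹ mod 53 explicitly. Euclid's algorithm: 53 = 3·16 + 5, 16 = 3·5 + 1; back-substituting gives 1 = 10·16 − 3·53, so 16⁻¹ ≡ 10 (mod 53).
Since g is injective, we find g⁻¹(5): we need 16x ≡ 5 − 17 ≡ 41 (mod 53). Using 16⁻¹ = 10: x ≡ 10·41 = 410 = 7·53 + 39, so x = 39.
Check: g(39) = 16·39 + 17 = 641 = 12·53 + 5 ≡ 5 (mod 53).

39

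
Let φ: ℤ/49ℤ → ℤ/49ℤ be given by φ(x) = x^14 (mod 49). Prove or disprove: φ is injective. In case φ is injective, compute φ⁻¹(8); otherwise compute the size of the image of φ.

4

φ(3): Repeated squaring mod 49: 3^1 ≡ 3, 3^2 ≡ 3² = 9, 3^4 ≡ 9² = 81 ≡ 32, 3^8 ≡ 32² = 1024 ≡ 44. Since 14 = 8 + 4 + 2, 3^14 ≡ 44·32·9: 44·32 = 1408 ≡ 36, then 36·9 = 324 ≡ 30. So 3^14 ≡ 30 (mod 49).
φ(4): Repeated squaring mod 49: 4^1 ≡ 4, 4^2 ≡ 4² = 16, 4^4 ≡ 16² = 256 ≡ 11, 4^8 ≡ 11² = 121 ≡ 23. Since 14 = 8 + 4 + 2, 4^14 ≡ 23·11·16: 23·11 = 253 ≡ 8, then 8·16 = 128 ≡ 30. So 4^14 ≡ 30 (mod 49).
So φ(3) = φ(4) = 30 while 3 ≠ 4, thus φ is not injective.
Since φ is not injective, we determine |image(φ)|. Computing x^14 mod 49 for each x (by repeated squaring, reducing mod 49 at every step), the values φ(0), φ(1), …, φ(48) are: 0, 1, 18, 30, 30, 18, 1, 0, 1, 18, 30, 30, 18, 1, 0, 1, 18, 30, 30, 18, 1, 0, 1, 18, 30, 30, 18, 1, 0, 1, 18, 30, 30, 18, 1, 0, 1, 18, 30, 30, 18, 1, 0, 1, 18, 30, 30, 18, 1.
The distinct values are {0, 1, 18, 30}; there are 4 of them.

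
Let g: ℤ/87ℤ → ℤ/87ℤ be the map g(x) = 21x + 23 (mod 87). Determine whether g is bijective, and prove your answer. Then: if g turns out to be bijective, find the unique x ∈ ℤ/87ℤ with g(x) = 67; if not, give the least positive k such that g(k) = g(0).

We have gcd(21, 87) = 3 > 1. Taking u = 0 and v = 29: g(0) = 23 and g(29) = 21·29 + 23 = 632 ≡ 23 (mod 87).
So g(0) = g(29) while 0 ≠ 29, therefore g is not injective, hence not bijective.
Since g is not bijective, we find the least positive k with g(k) = g(0): this means 21k ≡ 0 (mod 87), i.e. 87 ∣ 21k. Since gcd(21, 87) = 3, dividing through by 3 this holds exactly when 29 ∣ 7k, and as gcd(7, 29) = 1, exactly when 29 ∣ k.
The smallest positive such k is 29.

29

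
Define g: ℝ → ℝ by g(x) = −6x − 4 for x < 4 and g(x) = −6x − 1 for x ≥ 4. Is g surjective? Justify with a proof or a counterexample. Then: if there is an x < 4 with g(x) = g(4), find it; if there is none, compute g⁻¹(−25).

Both pieces are strictly decreasing (slopes −6 and −6), so each is injective on its own interval.
The left piece maps (−∞, 4) onto (−28, ∞); the right piece maps [4, ∞) onto (−∞, −25].
The union (−28, ∞) ∪ (−∞, −25] covers ℝ, so g is surjective.
For the follow-up: the images overlap, so an x < 4 with g(x) = g(4) exists. g(4) = −25; solving −6x − 4 = −25 for x < 4 gives x = (−25 + 4)/(−6) = 7/2.

7/2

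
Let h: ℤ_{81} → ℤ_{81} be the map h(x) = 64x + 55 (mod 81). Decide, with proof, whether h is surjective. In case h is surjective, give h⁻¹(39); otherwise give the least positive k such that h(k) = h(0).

Recall: h is surjective if every y in the codomain equals h(x) for some x in the domain.
Since gcd(64, 81) = 1, 64 is invertible modulo 81. Euclid's algorithm: 81 = 1·64 + 17, 64 = 3·17 + 13, 17 = 1·13 + 4, 13 = 3·4 + 1; back-substituting gives 1 = 19·64 − 15·81, so 64⁻¹ ≡ 19 (mod 81).
Then y ↦ 19(y − 55) is a two-sided inverse to h, so every y ∈ ℤ_{81} has a preimage.
So h is surjective.
Since h is surjective, we find h⁻¹(39): we need 64x ≡ 39 − 55 ≡ 65 (mod 81). Using 64⁻¹ = 19: x ≡ 19·65 = 1235 = 15·81 + 20, so x = 20.
Check: h(20) = 64·20 + 55 = 1335 = 16·81 + 39 ≡ 39 (mod 81).

20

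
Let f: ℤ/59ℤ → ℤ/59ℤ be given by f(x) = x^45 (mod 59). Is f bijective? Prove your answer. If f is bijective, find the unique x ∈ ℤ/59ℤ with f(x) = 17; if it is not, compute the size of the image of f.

Since 59 is prime, the nonzero elements of ℤ/59ℤ form a cyclic group of order 58.
As gcd(45, 58) = 1, raising to the 45th power is a bijection on this group: if u^45 ≡ v^45 then (uv^{−1})^45 = 1, and the only element of order dividing gcd(45, 58) = 1 is 1, so u = v.
With f(0) = 0 this makes f injective on all of ℤ/59ℤ, hence bijective (finite equal-size domain and codomain). In particular f is bijective.
Since f is bijective, we find the preimage of 17. The inverse of x ↦ x^45 on (ℤ/59ℤ)^× is x ↦ x^49, because 45·49 = 2205 = 38·58 + 1 ≡ 1 (mod 58) and x^{58} = 1 for x ≠ 0 (Fermat). So f⁻¹(17) = 17^49 mod 59.
Repeated squaring mod 59: 17^1 ≡ 17, 17^2 ≡ 17² = 289 ≡ 53, 17^4 ≡ 53² = 2809 ≡ 36, 17^8 ≡ 36² = 1296 ≡ 57, 17^16 ≡ 57² = 3249 ≡ 4, 17^32 ≡ 4² = 16. Since 49 = 32 + 16 + 1, 17^49 ≡ 16·4·17: 16·4 = 64 ≡ 5, then 5·17 = 85 ≡ 26. So 17^49 ≡ 26 (mod 59).
Hence f⁻¹(17) = 26.

26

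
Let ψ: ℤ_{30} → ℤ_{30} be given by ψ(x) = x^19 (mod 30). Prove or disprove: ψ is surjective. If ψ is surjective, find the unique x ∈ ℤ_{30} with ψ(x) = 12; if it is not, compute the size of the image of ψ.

Computing x^19 mod 30 for each x (by repeated squaring, reducing mod 30 at every step), the values ψ(0), ψ(1), …, ψ(29) are: 0, 1, 8, 27, 4, 5, 6, 13, 2, 9, 10, 11, 18, 7, 14, 15, 16, 23, 12, 19, 20, 21, 28, 17, 24, 25, 26, 3, 22, 29.
Every element of ℤ_{30} appears exactly once in this list, so ψ is a bijection, and in particular surjective.
Since ψ is surjective, we read off the preimage of 12 from the same table: ψ(18) = 12, so ψ⁻¹(12) = 18.

18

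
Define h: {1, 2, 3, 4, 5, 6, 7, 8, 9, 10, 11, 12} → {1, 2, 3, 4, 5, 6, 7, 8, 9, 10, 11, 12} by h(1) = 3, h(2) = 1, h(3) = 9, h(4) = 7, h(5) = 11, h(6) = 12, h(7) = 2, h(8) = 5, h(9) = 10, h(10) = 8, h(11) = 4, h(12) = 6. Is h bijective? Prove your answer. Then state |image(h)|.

12

The values 3, 1, 9, 7, 11, 12, 2, 5, 10, 8, 4, 6 are a permutation of {1, 2, 3, 4, 5, 6, 7, 8, 9, 10, 11, 12}: each element appears exactly once.
So h is injective and surjective, hence bijective.
The image of h is {1, 2, 3, 4, 5, 6, 7, 8, 9, 10, 11, 12}, which has 12 elements.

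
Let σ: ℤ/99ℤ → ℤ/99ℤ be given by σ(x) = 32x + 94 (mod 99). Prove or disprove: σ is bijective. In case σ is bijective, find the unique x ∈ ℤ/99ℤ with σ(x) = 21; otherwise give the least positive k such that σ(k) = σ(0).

Suppose σ(s) = σ(t) in ℤ/99ℤ. Then 32s + 94 ≡ 32t + 94 (mod 99), hence 32(s − t) ≡ 0 (mod 99).
Since gcd(32, 99) = 1, 32 is invertible modulo 99, thus s − t ≡ 0 (mod 99), i.e. s = t.
We now compute 32⁻¹ mod 99 explicitly. Euclid's algorithm: 99 = 3·32 + 3, 32 = 10·3 + 2, 3 = 1·2 + 1; back-substituting gives 1 = 65·32 − 21·99, so 32⁻¹ ≡ 65 (mod 99).
For any y ∈ ℤ/99ℤ, x = 65(y − 94) mod 99 satisfies σ(x) = 32·65(y − 94) + 94 ≡ y (since 32·65 ≡ 1 mod 99). So every y has a preimage.
Thus σ is bijective.
Since σ is bijective, we find σ⁻¹(21): we need 32x ≡ 21 − 94 ≡ 26 (mod 99). Using 32⁻¹ = 65: x ≡ 65·26 = 1690 = 17·99 + 7, so x = 7.
Check: σ(7) = 32·7 + 94 = 318 = 3·99 + 21 ≡ 21 (mod 99).

7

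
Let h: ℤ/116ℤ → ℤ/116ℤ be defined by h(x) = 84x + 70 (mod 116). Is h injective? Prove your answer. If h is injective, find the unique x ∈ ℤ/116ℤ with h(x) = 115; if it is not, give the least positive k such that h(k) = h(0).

29

We have gcd(84, 116) = 4 > 1. Taking s = 0 and t = 29: h(0) = 70 and h(29) = 84·29 + 70 = 2506 ≡ 70 (mod 116).
So h(0) = h(29) while 0 ≠ 29, thus h is not injective.
Since h is not injective, we find the least positive k with h(k) = h(0): this means 84k ≡ 0 (mod 116), i.e. 116 ∣ 84k. Since gcd(84, 116) = 4, dividing through by 4 this holds exactly when 29 ∣ 21k, and as gcd(21, 29) = 1, exactly when 29 ∣ k.
The smallest positive such k is 29.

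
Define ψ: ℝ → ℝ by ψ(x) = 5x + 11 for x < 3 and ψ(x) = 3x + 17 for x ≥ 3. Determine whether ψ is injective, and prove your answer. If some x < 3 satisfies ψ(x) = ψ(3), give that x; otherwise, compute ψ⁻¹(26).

Both pieces are strictly increasing (slopes 5 and 3), so each is injective on its own interval.
The left piece maps (−∞, 3) onto (−∞, 26); the right piece maps [3, ∞) onto [26, ∞).
These images are disjoint, so no value is attained by both pieces. So ψ is injective.
Because the two images are disjoint, no x < 3 has ψ(x) = ψ(3), so we compute ψ⁻¹(26): 26 lies in [26, ∞), so solve 3x + 17 = 26: x = (26 − 17)/3 = 3.

3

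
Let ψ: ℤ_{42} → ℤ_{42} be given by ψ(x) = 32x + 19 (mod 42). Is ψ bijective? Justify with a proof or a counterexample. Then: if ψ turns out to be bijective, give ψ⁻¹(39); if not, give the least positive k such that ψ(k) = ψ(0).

Recall that ψ is injective when ψ(x_1) = ψ(x_2) forces x_1 = x_2.
We have gcd(32, 42) = 2 > 1. Taking x_1 = 0 and x_2 = 21: ψ(0) = 19 and ψ(21) = 32·21 + 19 = 691 ≡ 19 (mod 42).
So ψ(0) = ψ(21) while 0 ≠ 21, hence ψ is not injective, hence not bijective.
Since ψ is not bijective, we find the least positive k with ψ(k) = ψ(0): this means 32k ≡ 0 (mod 42), i.e. 42 ∣ 32k. Since gcd(32, 42) = 2, dividing through by 2 this holds exactly when 21 ∣ 16k, and as gcd(16, 21) = 1, exactly when 21 ∣ k.
The smallest positive such k is 21.

21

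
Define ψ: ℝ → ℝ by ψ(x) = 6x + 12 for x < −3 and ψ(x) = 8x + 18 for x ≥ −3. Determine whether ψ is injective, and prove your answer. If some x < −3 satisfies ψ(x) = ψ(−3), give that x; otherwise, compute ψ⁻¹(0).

Both pieces are strictly increasing (slopes 6 and 8), so each is injective on its own interval.
The left piece maps (−∞, −3) onto (−∞, −6); the right piece maps [−3, ∞) onto [−6, ∞).
These images are disjoint, so no value is attained by both pieces. Hence ψ is injective.
Because the two images are disjoint, no x < −3 has ψ(x) = ψ(−3), so we compute ψ⁻¹(0): 0 lies in [−6, ∞), so solve 8x + 18 = 0: x = (0 − 18)/8 = −9/4.

-9/4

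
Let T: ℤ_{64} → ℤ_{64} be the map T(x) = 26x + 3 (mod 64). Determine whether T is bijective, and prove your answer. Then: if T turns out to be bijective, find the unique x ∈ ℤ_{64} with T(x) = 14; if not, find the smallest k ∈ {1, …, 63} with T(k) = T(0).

32

Recall: T is injective if T(x_1) = T(x_2) implies x_1 = x_2.
We have gcd(26, 64) = 2 > 1. Taking x_1 = 0 and x_2 = 32: T(0) = 3 and T(32) = 26·32 + 3 = 835 ≡ 3 (mod 64).
So T(0) = T(32) while 0 ≠ 32, hence T is not injective, hence not bijective.
Since T is not bijective, we find the least positive k with T(k) = T(0): this means 26k ≡ 0 (mod 64), i.e. 64 ∣ 26k. Since gcd(26, 64) = 2, dividing through by 2 this holds exactly when 32 ∣ 13k, and as gcd(13, 32) = 1, exactly when 32 ∣ k.
The smallest positive such k is 32.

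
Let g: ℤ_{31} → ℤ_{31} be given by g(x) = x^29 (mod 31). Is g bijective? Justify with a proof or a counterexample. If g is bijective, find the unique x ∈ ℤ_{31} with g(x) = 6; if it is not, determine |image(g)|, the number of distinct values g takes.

Since 31 is prime, the nonzero elements of ℤ_{31} form a cyclic group of order 30.
As gcd(29, 30) = 1, raising to the 29th power is a bijection on this group: if a^29 ≡ b^29 then (ab^{−1})^29 = 1, and the only element of order dividing gcd(29, 30) = 1 is 1, so a = b.
With g(0) = 0 this makes g injective on all of ℤ_{31}, hence bijective (finite equal-size domain and codomain). In particular g is bijective.
Since g is bijective, we find the preimage of 6. The inverse of x ↦ x^29 on (ℤ_{31})^× is x ↦ x^29, because 29·29 = 841 = 28·30 + 1 ≡ 1 (mod 30) and x^{30} = 1 for x ≠ 0 (Fermat). So g⁻¹(6) = 6^29 mod 31.
Repeated squaring mod 31: 6^1 ≡ 6, 6^2 ≡ 6² = 36 ≡ 5, 6^4 ≡ 5² = 25, 6^8 ≡ 25² = 625 ≡ 5, 6^16 ≡ 5² = 25. Since 29 = 16 + 8 + 4 + 1, 6^29 ≡ 25·5·25·6: 25·5 = 125 ≡ 1, then 1·25 = 25, then 25·6 = 150 ≡ 26. So 6^29 ≡ 26 (mod 31).
Hence g⁻¹(6) = 26.

26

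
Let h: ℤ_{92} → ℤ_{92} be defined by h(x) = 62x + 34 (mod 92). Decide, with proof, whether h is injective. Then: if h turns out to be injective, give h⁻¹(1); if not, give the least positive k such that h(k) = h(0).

We have gcd(62, 92) = 2 > 1. Taking s = 0 and t = 46: h(0) = 34 and h(46) = 62·46 + 34 = 2886 ≡ 34 (mod 92).
So h(0) = h(46) while 0 ≠ 46, so h is not injective.
Since h is not injective, we find the least positive k with h(k) = h(0): this means 62k ≡ 0 (mod 92), i.e. 92 ∣ 62k. Since gcd(62, 92) = 2, dividing through by 2 this holds exactly when 46 ∣ 31k, and as gcd(31, 46) = 1, exactly when 46 ∣ k.
The smallest positive such k is 46.

46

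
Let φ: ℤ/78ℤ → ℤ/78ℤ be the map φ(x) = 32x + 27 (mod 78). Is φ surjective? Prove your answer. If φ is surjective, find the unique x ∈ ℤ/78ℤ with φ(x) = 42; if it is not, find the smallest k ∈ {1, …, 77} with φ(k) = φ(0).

By definition, surjectivity means every element of the codomain has a preimage under φ.
Since gcd(32, 78) = 2, we have 32x ≡ 0 (mod 2) for all x, so φ(x) ≡ 1 (mod 2).
But 0 ≢ 1 (mod 2), so 0 ∈ ℤ/78ℤ has no preimage. Hence φ is not surjective.
Since φ is not surjective, we find the least positive k with φ(k) = φ(0): this means 32k ≡ 0 (mod 78), i.e. 78 ∣ 32k. Since gcd(32, 78) = 2, dividing through by 2 this holds exactly when 39 ∣ 16k, and as gcd(16, 39) = 1, exactly when 39 ∣ k.
The smallest positive such k is 39.

39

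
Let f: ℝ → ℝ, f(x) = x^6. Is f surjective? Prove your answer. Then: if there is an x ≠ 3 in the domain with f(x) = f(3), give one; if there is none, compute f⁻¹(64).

Since 6 is even, x^6 ≥ 0 for all x ∈ ℝ, so −1 ∈ ℝ has no preimage. So f is not surjective.
For the follow-up, such an x exists: taking x = −3 ∈ ℝ gives f(−3) = 729 = f(3) with −3 ≠ 3.

-3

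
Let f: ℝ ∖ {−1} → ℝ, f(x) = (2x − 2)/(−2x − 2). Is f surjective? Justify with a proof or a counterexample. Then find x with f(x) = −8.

-9/7

If f(x) = −1, cross-multiplying gives −2(2x − 2) = 2(−2x − 2), which simplifies to 4 = −4 — false.  So −1 has no preimage and f is not surjective.
Solving f(x) = −8: cross-multiplying gives 2x − 2 = −8(−2x − 2), which rearranges to −14x = 18, so x = −9/7.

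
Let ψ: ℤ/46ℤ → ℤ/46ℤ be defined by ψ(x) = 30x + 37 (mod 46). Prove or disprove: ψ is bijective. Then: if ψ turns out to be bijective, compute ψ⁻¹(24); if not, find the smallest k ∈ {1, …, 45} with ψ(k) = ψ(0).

We have gcd(30, 46) = 2 > 1. Taking a = 0 and b = 23: ψ(0) = 37 and ψ(23) = 30·23 + 37 = 727 ≡ 37 (mod 46).
So ψ(0) = ψ(23) while 0 ≠ 23, thus ψ is not injective, hence not bijective.
Since ψ is not bijective, we find the least positive k with ψ(k) = ψ(0): this means 30k ≡ 0 (mod 46), i.e. 46 ∣ 30k. Since gcd(30, 46) = 2, dividing through by 2 this holds exactly when 23 ∣ 15k, and as gcd(15, 23) = 1, exactly when 23 ∣ k.
The smallest positive such k is 23.

23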